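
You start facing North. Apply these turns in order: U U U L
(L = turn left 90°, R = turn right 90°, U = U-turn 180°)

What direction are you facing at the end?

Start: North
  U (U-turn (180°)) -> South
  U (U-turn (180°)) -> North
  U (U-turn (180°)) -> South
  L (left (90° counter-clockwise)) -> East
Final: East

Answer: Final heading: East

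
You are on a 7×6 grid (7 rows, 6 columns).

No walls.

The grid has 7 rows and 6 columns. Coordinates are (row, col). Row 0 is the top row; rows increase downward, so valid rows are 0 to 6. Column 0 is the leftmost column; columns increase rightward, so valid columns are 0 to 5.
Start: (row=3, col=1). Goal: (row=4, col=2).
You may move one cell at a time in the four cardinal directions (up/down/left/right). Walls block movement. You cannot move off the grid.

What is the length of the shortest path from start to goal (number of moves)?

BFS from (row=3, col=1) until reaching (row=4, col=2):
  Distance 0: (row=3, col=1)
  Distance 1: (row=2, col=1), (row=3, col=0), (row=3, col=2), (row=4, col=1)
  Distance 2: (row=1, col=1), (row=2, col=0), (row=2, col=2), (row=3, col=3), (row=4, col=0), (row=4, col=2), (row=5, col=1)  <- goal reached here
One shortest path (2 moves): (row=3, col=1) -> (row=3, col=2) -> (row=4, col=2)

Answer: Shortest path length: 2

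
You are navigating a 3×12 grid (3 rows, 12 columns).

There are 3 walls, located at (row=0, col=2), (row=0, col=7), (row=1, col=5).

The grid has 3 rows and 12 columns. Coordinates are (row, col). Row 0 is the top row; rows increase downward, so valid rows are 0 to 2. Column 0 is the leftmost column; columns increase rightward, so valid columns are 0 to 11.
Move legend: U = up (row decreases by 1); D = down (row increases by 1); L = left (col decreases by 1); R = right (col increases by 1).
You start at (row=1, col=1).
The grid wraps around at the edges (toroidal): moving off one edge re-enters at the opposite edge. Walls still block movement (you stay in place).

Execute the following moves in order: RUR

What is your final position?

Answer: Final position: (row=1, col=3)

Derivation:
Start: (row=1, col=1)
  R (right): (row=1, col=1) -> (row=1, col=2)
  U (up): blocked, stay at (row=1, col=2)
  R (right): (row=1, col=2) -> (row=1, col=3)
Final: (row=1, col=3)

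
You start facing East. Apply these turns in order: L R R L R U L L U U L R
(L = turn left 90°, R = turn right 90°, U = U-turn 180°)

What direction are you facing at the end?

Start: East
  L (left (90° counter-clockwise)) -> North
  R (right (90° clockwise)) -> East
  R (right (90° clockwise)) -> South
  L (left (90° counter-clockwise)) -> East
  R (right (90° clockwise)) -> South
  U (U-turn (180°)) -> North
  L (left (90° counter-clockwise)) -> West
  L (left (90° counter-clockwise)) -> South
  U (U-turn (180°)) -> North
  U (U-turn (180°)) -> South
  L (left (90° counter-clockwise)) -> East
  R (right (90° clockwise)) -> South
Final: South

Answer: Final heading: South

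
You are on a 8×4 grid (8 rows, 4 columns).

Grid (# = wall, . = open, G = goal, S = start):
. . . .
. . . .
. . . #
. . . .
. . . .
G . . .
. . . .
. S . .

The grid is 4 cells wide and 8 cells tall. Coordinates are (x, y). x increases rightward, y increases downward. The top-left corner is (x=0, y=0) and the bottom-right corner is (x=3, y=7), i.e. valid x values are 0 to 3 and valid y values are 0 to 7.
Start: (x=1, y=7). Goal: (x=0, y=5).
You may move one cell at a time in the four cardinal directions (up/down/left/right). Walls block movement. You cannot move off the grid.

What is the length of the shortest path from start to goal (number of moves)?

Answer: Shortest path length: 3

Derivation:
BFS from (x=1, y=7) until reaching (x=0, y=5):
  Distance 0: (x=1, y=7)
  Distance 1: (x=1, y=6), (x=0, y=7), (x=2, y=7)
  Distance 2: (x=1, y=5), (x=0, y=6), (x=2, y=6), (x=3, y=7)
  Distance 3: (x=1, y=4), (x=0, y=5), (x=2, y=5), (x=3, y=6)  <- goal reached here
One shortest path (3 moves): (x=1, y=7) -> (x=0, y=7) -> (x=0, y=6) -> (x=0, y=5)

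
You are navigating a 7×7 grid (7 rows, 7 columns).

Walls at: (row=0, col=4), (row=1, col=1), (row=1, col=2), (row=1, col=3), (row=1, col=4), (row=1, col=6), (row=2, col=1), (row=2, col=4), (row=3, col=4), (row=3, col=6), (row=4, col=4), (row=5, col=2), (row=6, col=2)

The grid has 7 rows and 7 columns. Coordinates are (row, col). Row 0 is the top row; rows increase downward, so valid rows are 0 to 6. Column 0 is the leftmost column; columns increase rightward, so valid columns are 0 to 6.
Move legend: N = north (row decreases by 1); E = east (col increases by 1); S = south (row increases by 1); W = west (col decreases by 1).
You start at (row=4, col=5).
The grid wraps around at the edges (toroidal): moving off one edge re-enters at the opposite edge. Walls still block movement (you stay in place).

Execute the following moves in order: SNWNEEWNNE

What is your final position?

Start: (row=4, col=5)
  S (south): (row=4, col=5) -> (row=5, col=5)
  N (north): (row=5, col=5) -> (row=4, col=5)
  W (west): blocked, stay at (row=4, col=5)
  N (north): (row=4, col=5) -> (row=3, col=5)
  E (east): blocked, stay at (row=3, col=5)
  E (east): blocked, stay at (row=3, col=5)
  W (west): blocked, stay at (row=3, col=5)
  N (north): (row=3, col=5) -> (row=2, col=5)
  N (north): (row=2, col=5) -> (row=1, col=5)
  E (east): blocked, stay at (row=1, col=5)
Final: (row=1, col=5)

Answer: Final position: (row=1, col=5)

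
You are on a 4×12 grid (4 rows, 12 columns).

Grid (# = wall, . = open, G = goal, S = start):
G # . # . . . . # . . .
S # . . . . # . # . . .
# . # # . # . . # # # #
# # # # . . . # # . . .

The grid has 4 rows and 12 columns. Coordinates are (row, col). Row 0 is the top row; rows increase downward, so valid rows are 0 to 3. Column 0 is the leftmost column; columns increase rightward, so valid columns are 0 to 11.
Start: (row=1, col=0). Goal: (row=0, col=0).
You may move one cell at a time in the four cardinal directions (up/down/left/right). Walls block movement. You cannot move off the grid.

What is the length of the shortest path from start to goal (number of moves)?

BFS from (row=1, col=0) until reaching (row=0, col=0):
  Distance 0: (row=1, col=0)
  Distance 1: (row=0, col=0)  <- goal reached here
One shortest path (1 moves): (row=1, col=0) -> (row=0, col=0)

Answer: Shortest path length: 1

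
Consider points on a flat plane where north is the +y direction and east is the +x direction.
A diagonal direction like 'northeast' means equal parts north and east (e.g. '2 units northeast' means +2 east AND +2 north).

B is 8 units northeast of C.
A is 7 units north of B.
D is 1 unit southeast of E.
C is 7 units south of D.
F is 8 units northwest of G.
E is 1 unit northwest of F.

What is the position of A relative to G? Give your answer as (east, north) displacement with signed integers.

Answer: A is at (east=0, north=16) relative to G.

Derivation:
Place G at the origin (east=0, north=0).
  F is 8 units northwest of G: delta (east=-8, north=+8); F at (east=-8, north=8).
  E is 1 unit northwest of F: delta (east=-1, north=+1); E at (east=-9, north=9).
  D is 1 unit southeast of E: delta (east=+1, north=-1); D at (east=-8, north=8).
  C is 7 units south of D: delta (east=+0, north=-7); C at (east=-8, north=1).
  B is 8 units northeast of C: delta (east=+8, north=+8); B at (east=0, north=9).
  A is 7 units north of B: delta (east=+0, north=+7); A at (east=0, north=16).
Therefore A relative to G: (east=0, north=16).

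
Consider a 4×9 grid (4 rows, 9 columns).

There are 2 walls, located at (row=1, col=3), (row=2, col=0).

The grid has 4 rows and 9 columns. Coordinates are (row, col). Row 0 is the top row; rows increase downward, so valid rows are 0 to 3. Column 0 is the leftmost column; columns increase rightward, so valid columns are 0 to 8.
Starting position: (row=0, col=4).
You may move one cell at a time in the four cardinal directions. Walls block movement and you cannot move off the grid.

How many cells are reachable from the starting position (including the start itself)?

BFS flood-fill from (row=0, col=4):
  Distance 0: (row=0, col=4)
  Distance 1: (row=0, col=3), (row=0, col=5), (row=1, col=4)
  Distance 2: (row=0, col=2), (row=0, col=6), (row=1, col=5), (row=2, col=4)
  Distance 3: (row=0, col=1), (row=0, col=7), (row=1, col=2), (row=1, col=6), (row=2, col=3), (row=2, col=5), (row=3, col=4)
  Distance 4: (row=0, col=0), (row=0, col=8), (row=1, col=1), (row=1, col=7), (row=2, col=2), (row=2, col=6), (row=3, col=3), (row=3, col=5)
  Distance 5: (row=1, col=0), (row=1, col=8), (row=2, col=1), (row=2, col=7), (row=3, col=2), (row=3, col=6)
  Distance 6: (row=2, col=8), (row=3, col=1), (row=3, col=7)
  Distance 7: (row=3, col=0), (row=3, col=8)
Total reachable: 34 (grid has 34 open cells total)

Answer: Reachable cells: 34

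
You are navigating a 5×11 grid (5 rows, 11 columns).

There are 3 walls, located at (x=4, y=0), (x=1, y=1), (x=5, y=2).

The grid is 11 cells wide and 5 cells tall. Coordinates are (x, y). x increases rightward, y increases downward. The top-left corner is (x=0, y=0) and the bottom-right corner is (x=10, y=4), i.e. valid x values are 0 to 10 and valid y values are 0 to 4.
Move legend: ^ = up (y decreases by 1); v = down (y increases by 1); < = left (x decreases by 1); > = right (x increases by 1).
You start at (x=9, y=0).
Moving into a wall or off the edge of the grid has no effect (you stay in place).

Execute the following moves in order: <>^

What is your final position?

Start: (x=9, y=0)
  < (left): (x=9, y=0) -> (x=8, y=0)
  > (right): (x=8, y=0) -> (x=9, y=0)
  ^ (up): blocked, stay at (x=9, y=0)
Final: (x=9, y=0)

Answer: Final position: (x=9, y=0)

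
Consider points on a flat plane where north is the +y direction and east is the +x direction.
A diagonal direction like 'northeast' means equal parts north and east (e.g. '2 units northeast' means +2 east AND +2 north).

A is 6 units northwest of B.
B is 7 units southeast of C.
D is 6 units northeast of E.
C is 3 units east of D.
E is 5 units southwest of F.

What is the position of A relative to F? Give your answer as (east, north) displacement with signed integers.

Place F at the origin (east=0, north=0).
  E is 5 units southwest of F: delta (east=-5, north=-5); E at (east=-5, north=-5).
  D is 6 units northeast of E: delta (east=+6, north=+6); D at (east=1, north=1).
  C is 3 units east of D: delta (east=+3, north=+0); C at (east=4, north=1).
  B is 7 units southeast of C: delta (east=+7, north=-7); B at (east=11, north=-6).
  A is 6 units northwest of B: delta (east=-6, north=+6); A at (east=5, north=0).
Therefore A relative to F: (east=5, north=0).

Answer: A is at (east=5, north=0) relative to F.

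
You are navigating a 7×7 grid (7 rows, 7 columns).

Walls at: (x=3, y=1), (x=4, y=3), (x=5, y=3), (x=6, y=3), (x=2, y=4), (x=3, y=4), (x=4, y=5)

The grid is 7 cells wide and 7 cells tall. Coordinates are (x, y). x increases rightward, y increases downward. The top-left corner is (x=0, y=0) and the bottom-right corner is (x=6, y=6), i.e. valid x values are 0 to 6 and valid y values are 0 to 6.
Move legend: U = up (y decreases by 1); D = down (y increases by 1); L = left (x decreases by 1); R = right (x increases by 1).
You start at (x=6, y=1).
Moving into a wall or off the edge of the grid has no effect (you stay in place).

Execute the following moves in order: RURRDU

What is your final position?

Answer: Final position: (x=6, y=0)

Derivation:
Start: (x=6, y=1)
  R (right): blocked, stay at (x=6, y=1)
  U (up): (x=6, y=1) -> (x=6, y=0)
  R (right): blocked, stay at (x=6, y=0)
  R (right): blocked, stay at (x=6, y=0)
  D (down): (x=6, y=0) -> (x=6, y=1)
  U (up): (x=6, y=1) -> (x=6, y=0)
Final: (x=6, y=0)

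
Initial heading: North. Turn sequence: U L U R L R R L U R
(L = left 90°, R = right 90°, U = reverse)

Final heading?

Answer: Final heading: West

Derivation:
Start: North
  U (U-turn (180°)) -> South
  L (left (90° counter-clockwise)) -> East
  U (U-turn (180°)) -> West
  R (right (90° clockwise)) -> North
  L (left (90° counter-clockwise)) -> West
  R (right (90° clockwise)) -> North
  R (right (90° clockwise)) -> East
  L (left (90° counter-clockwise)) -> North
  U (U-turn (180°)) -> South
  R (right (90° clockwise)) -> West
Final: West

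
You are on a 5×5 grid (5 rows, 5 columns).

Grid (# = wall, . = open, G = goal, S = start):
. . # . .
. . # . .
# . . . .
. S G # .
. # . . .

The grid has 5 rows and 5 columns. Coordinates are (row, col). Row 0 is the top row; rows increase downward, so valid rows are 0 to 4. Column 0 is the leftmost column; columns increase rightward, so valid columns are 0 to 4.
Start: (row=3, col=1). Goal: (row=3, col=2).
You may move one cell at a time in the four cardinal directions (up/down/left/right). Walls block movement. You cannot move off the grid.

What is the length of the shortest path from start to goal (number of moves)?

Answer: Shortest path length: 1

Derivation:
BFS from (row=3, col=1) until reaching (row=3, col=2):
  Distance 0: (row=3, col=1)
  Distance 1: (row=2, col=1), (row=3, col=0), (row=3, col=2)  <- goal reached here
One shortest path (1 moves): (row=3, col=1) -> (row=3, col=2)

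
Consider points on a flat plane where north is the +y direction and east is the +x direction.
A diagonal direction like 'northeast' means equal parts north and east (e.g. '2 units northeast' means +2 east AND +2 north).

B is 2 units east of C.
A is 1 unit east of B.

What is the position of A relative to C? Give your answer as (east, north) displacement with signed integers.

Answer: A is at (east=3, north=0) relative to C.

Derivation:
Place C at the origin (east=0, north=0).
  B is 2 units east of C: delta (east=+2, north=+0); B at (east=2, north=0).
  A is 1 unit east of B: delta (east=+1, north=+0); A at (east=3, north=0).
Therefore A relative to C: (east=3, north=0).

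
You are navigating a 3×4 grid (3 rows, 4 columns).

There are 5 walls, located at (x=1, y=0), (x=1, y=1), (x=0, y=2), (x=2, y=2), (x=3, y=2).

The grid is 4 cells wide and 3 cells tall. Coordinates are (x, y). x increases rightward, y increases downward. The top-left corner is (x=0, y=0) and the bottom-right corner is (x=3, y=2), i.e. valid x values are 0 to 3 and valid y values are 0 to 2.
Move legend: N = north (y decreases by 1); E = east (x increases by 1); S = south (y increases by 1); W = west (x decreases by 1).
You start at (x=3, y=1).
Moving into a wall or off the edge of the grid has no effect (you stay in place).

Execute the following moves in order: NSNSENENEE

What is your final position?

Answer: Final position: (x=3, y=0)

Derivation:
Start: (x=3, y=1)
  N (north): (x=3, y=1) -> (x=3, y=0)
  S (south): (x=3, y=0) -> (x=3, y=1)
  N (north): (x=3, y=1) -> (x=3, y=0)
  S (south): (x=3, y=0) -> (x=3, y=1)
  E (east): blocked, stay at (x=3, y=1)
  N (north): (x=3, y=1) -> (x=3, y=0)
  E (east): blocked, stay at (x=3, y=0)
  N (north): blocked, stay at (x=3, y=0)
  E (east): blocked, stay at (x=3, y=0)
  E (east): blocked, stay at (x=3, y=0)
Final: (x=3, y=0)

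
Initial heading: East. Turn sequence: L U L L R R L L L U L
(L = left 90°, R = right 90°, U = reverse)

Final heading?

Start: East
  L (left (90° counter-clockwise)) -> North
  U (U-turn (180°)) -> South
  L (left (90° counter-clockwise)) -> East
  L (left (90° counter-clockwise)) -> North
  R (right (90° clockwise)) -> East
  R (right (90° clockwise)) -> South
  L (left (90° counter-clockwise)) -> East
  L (left (90° counter-clockwise)) -> North
  L (left (90° counter-clockwise)) -> West
  U (U-turn (180°)) -> East
  L (left (90° counter-clockwise)) -> North
Final: North

Answer: Final heading: North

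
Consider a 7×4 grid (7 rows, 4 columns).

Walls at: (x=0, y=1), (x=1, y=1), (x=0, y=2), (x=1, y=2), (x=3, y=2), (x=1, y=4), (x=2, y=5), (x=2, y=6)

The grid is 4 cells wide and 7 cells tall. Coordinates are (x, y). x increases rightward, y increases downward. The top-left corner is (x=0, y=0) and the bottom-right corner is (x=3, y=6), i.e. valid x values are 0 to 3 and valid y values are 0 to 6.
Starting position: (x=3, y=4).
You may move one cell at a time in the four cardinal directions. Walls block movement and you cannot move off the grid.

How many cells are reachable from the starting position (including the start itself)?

BFS flood-fill from (x=3, y=4):
  Distance 0: (x=3, y=4)
  Distance 1: (x=3, y=3), (x=2, y=4), (x=3, y=5)
  Distance 2: (x=2, y=3), (x=3, y=6)
  Distance 3: (x=2, y=2), (x=1, y=3)
  Distance 4: (x=2, y=1), (x=0, y=3)
  Distance 5: (x=2, y=0), (x=3, y=1), (x=0, y=4)
  Distance 6: (x=1, y=0), (x=3, y=0), (x=0, y=5)
  Distance 7: (x=0, y=0), (x=1, y=5), (x=0, y=6)
  Distance 8: (x=1, y=6)
Total reachable: 20 (grid has 20 open cells total)

Answer: Reachable cells: 20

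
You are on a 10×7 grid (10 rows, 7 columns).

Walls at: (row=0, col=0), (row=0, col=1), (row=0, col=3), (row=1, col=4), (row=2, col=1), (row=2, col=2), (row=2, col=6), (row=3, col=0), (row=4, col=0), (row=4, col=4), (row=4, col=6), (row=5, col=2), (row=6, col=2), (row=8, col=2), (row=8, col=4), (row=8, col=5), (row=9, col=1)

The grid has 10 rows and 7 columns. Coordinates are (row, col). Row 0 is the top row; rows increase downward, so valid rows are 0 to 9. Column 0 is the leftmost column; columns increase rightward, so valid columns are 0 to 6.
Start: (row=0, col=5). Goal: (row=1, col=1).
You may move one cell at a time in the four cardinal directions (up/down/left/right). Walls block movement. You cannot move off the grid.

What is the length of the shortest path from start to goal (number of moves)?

BFS from (row=0, col=5) until reaching (row=1, col=1):
  Distance 0: (row=0, col=5)
  Distance 1: (row=0, col=4), (row=0, col=6), (row=1, col=5)
  Distance 2: (row=1, col=6), (row=2, col=5)
  Distance 3: (row=2, col=4), (row=3, col=5)
  Distance 4: (row=2, col=3), (row=3, col=4), (row=3, col=6), (row=4, col=5)
  Distance 5: (row=1, col=3), (row=3, col=3), (row=5, col=5)
  Distance 6: (row=1, col=2), (row=3, col=2), (row=4, col=3), (row=5, col=4), (row=5, col=6), (row=6, col=5)
  Distance 7: (row=0, col=2), (row=1, col=1), (row=3, col=1), (row=4, col=2), (row=5, col=3), (row=6, col=4), (row=6, col=6), (row=7, col=5)  <- goal reached here
One shortest path (7 moves): (row=0, col=5) -> (row=1, col=5) -> (row=2, col=5) -> (row=2, col=4) -> (row=2, col=3) -> (row=1, col=3) -> (row=1, col=2) -> (row=1, col=1)

Answer: Shortest path length: 7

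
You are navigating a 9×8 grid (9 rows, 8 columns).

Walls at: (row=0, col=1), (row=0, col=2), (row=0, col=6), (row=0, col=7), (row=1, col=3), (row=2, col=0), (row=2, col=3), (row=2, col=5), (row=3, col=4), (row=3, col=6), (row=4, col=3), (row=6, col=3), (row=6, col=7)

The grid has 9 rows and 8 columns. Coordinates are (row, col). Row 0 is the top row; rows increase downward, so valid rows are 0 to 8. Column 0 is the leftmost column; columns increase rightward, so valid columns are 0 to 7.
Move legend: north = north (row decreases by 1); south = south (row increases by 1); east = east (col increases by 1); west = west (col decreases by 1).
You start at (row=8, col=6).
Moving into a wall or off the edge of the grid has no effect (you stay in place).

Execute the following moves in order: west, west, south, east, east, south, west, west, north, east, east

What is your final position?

Answer: Final position: (row=7, col=6)

Derivation:
Start: (row=8, col=6)
  west (west): (row=8, col=6) -> (row=8, col=5)
  west (west): (row=8, col=5) -> (row=8, col=4)
  south (south): blocked, stay at (row=8, col=4)
  east (east): (row=8, col=4) -> (row=8, col=5)
  east (east): (row=8, col=5) -> (row=8, col=6)
  south (south): blocked, stay at (row=8, col=6)
  west (west): (row=8, col=6) -> (row=8, col=5)
  west (west): (row=8, col=5) -> (row=8, col=4)
  north (north): (row=8, col=4) -> (row=7, col=4)
  east (east): (row=7, col=4) -> (row=7, col=5)
  east (east): (row=7, col=5) -> (row=7, col=6)
Final: (row=7, col=6)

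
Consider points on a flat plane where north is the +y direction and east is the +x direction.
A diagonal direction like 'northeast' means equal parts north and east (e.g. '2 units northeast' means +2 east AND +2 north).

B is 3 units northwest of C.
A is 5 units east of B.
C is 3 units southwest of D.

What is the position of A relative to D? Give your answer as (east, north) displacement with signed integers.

Place D at the origin (east=0, north=0).
  C is 3 units southwest of D: delta (east=-3, north=-3); C at (east=-3, north=-3).
  B is 3 units northwest of C: delta (east=-3, north=+3); B at (east=-6, north=0).
  A is 5 units east of B: delta (east=+5, north=+0); A at (east=-1, north=0).
Therefore A relative to D: (east=-1, north=0).

Answer: A is at (east=-1, north=0) relative to D.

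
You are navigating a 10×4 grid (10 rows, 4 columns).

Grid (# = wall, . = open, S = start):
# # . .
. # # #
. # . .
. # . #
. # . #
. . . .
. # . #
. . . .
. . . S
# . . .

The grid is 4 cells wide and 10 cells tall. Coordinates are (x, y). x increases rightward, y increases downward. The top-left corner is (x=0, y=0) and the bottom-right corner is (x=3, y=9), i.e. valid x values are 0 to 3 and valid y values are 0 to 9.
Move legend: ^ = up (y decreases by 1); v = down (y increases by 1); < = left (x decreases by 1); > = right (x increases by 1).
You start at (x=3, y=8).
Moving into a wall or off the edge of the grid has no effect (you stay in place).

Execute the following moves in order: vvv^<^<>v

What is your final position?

Answer: Final position: (x=2, y=8)

Derivation:
Start: (x=3, y=8)
  v (down): (x=3, y=8) -> (x=3, y=9)
  v (down): blocked, stay at (x=3, y=9)
  v (down): blocked, stay at (x=3, y=9)
  ^ (up): (x=3, y=9) -> (x=3, y=8)
  < (left): (x=3, y=8) -> (x=2, y=8)
  ^ (up): (x=2, y=8) -> (x=2, y=7)
  < (left): (x=2, y=7) -> (x=1, y=7)
  > (right): (x=1, y=7) -> (x=2, y=7)
  v (down): (x=2, y=7) -> (x=2, y=8)
Final: (x=2, y=8)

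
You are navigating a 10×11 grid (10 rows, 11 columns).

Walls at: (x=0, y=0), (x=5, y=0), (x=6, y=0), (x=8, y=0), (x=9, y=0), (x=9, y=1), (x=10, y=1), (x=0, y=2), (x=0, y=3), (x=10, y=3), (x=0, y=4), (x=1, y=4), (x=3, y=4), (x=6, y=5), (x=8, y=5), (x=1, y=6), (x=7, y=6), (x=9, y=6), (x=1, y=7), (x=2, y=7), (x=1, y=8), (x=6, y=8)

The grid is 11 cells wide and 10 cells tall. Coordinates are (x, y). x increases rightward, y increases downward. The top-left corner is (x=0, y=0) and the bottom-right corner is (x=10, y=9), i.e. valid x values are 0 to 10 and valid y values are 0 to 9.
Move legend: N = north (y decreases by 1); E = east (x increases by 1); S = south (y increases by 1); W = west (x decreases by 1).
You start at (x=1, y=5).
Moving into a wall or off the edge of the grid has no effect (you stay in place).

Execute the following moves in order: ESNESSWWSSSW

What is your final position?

Start: (x=1, y=5)
  E (east): (x=1, y=5) -> (x=2, y=5)
  S (south): (x=2, y=5) -> (x=2, y=6)
  N (north): (x=2, y=6) -> (x=2, y=5)
  E (east): (x=2, y=5) -> (x=3, y=5)
  S (south): (x=3, y=5) -> (x=3, y=6)
  S (south): (x=3, y=6) -> (x=3, y=7)
  W (west): blocked, stay at (x=3, y=7)
  W (west): blocked, stay at (x=3, y=7)
  S (south): (x=3, y=7) -> (x=3, y=8)
  S (south): (x=3, y=8) -> (x=3, y=9)
  S (south): blocked, stay at (x=3, y=9)
  W (west): (x=3, y=9) -> (x=2, y=9)
Final: (x=2, y=9)

Answer: Final position: (x=2, y=9)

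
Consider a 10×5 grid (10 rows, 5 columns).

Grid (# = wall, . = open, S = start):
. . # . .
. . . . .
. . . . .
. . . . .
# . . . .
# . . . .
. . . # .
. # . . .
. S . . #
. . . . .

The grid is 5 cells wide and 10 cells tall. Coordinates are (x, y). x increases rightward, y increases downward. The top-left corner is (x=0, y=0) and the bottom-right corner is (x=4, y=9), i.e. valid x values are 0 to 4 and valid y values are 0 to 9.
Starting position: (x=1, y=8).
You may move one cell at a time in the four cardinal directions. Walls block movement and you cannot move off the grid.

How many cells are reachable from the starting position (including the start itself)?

BFS flood-fill from (x=1, y=8):
  Distance 0: (x=1, y=8)
  Distance 1: (x=0, y=8), (x=2, y=8), (x=1, y=9)
  Distance 2: (x=0, y=7), (x=2, y=7), (x=3, y=8), (x=0, y=9), (x=2, y=9)
  Distance 3: (x=0, y=6), (x=2, y=6), (x=3, y=7), (x=3, y=9)
  Distance 4: (x=2, y=5), (x=1, y=6), (x=4, y=7), (x=4, y=9)
  Distance 5: (x=2, y=4), (x=1, y=5), (x=3, y=5), (x=4, y=6)
  Distance 6: (x=2, y=3), (x=1, y=4), (x=3, y=4), (x=4, y=5)
  Distance 7: (x=2, y=2), (x=1, y=3), (x=3, y=3), (x=4, y=4)
  Distance 8: (x=2, y=1), (x=1, y=2), (x=3, y=2), (x=0, y=3), (x=4, y=3)
  Distance 9: (x=1, y=1), (x=3, y=1), (x=0, y=2), (x=4, y=2)
  Distance 10: (x=1, y=0), (x=3, y=0), (x=0, y=1), (x=4, y=1)
  Distance 11: (x=0, y=0), (x=4, y=0)
Total reachable: 44 (grid has 44 open cells total)

Answer: Reachable cells: 44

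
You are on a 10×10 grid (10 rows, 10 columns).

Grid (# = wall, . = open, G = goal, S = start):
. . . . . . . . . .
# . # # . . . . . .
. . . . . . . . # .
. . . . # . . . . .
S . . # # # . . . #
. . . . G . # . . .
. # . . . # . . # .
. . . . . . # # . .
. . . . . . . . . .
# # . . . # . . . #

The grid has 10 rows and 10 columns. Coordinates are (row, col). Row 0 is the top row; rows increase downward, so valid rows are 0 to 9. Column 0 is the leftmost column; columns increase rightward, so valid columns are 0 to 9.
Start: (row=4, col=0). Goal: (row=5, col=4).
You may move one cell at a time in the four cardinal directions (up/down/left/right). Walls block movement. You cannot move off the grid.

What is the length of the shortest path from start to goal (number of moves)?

BFS from (row=4, col=0) until reaching (row=5, col=4):
  Distance 0: (row=4, col=0)
  Distance 1: (row=3, col=0), (row=4, col=1), (row=5, col=0)
  Distance 2: (row=2, col=0), (row=3, col=1), (row=4, col=2), (row=5, col=1), (row=6, col=0)
  Distance 3: (row=2, col=1), (row=3, col=2), (row=5, col=2), (row=7, col=0)
  Distance 4: (row=1, col=1), (row=2, col=2), (row=3, col=3), (row=5, col=3), (row=6, col=2), (row=7, col=1), (row=8, col=0)
  Distance 5: (row=0, col=1), (row=2, col=3), (row=5, col=4), (row=6, col=3), (row=7, col=2), (row=8, col=1)  <- goal reached here
One shortest path (5 moves): (row=4, col=0) -> (row=4, col=1) -> (row=4, col=2) -> (row=5, col=2) -> (row=5, col=3) -> (row=5, col=4)

Answer: Shortest path length: 5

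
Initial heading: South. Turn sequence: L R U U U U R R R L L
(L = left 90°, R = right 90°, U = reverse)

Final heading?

Answer: Final heading: West

Derivation:
Start: South
  L (left (90° counter-clockwise)) -> East
  R (right (90° clockwise)) -> South
  U (U-turn (180°)) -> North
  U (U-turn (180°)) -> South
  U (U-turn (180°)) -> North
  U (U-turn (180°)) -> South
  R (right (90° clockwise)) -> West
  R (right (90° clockwise)) -> North
  R (right (90° clockwise)) -> East
  L (left (90° counter-clockwise)) -> North
  L (left (90° counter-clockwise)) -> West
Final: West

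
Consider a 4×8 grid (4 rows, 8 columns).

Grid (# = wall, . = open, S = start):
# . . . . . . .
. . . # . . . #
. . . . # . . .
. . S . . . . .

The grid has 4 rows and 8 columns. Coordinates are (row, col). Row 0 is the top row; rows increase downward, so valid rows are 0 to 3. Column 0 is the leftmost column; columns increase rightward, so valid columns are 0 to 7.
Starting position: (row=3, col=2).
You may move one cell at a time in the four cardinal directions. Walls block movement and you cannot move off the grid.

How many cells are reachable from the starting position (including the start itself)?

Answer: Reachable cells: 28

Derivation:
BFS flood-fill from (row=3, col=2):
  Distance 0: (row=3, col=2)
  Distance 1: (row=2, col=2), (row=3, col=1), (row=3, col=3)
  Distance 2: (row=1, col=2), (row=2, col=1), (row=2, col=3), (row=3, col=0), (row=3, col=4)
  Distance 3: (row=0, col=2), (row=1, col=1), (row=2, col=0), (row=3, col=5)
  Distance 4: (row=0, col=1), (row=0, col=3), (row=1, col=0), (row=2, col=5), (row=3, col=6)
  Distance 5: (row=0, col=4), (row=1, col=5), (row=2, col=6), (row=3, col=7)
  Distance 6: (row=0, col=5), (row=1, col=4), (row=1, col=6), (row=2, col=7)
  Distance 7: (row=0, col=6)
  Distance 8: (row=0, col=7)
Total reachable: 28 (grid has 28 open cells total)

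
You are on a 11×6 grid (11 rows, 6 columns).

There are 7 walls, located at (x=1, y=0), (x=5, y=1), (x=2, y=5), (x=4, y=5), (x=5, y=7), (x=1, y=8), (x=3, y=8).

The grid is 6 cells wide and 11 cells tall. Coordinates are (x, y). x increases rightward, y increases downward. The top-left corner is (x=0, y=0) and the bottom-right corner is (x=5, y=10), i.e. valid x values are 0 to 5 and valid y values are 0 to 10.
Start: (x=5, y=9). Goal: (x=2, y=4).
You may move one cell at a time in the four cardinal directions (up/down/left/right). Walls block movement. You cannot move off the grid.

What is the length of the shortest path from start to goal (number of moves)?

Answer: Shortest path length: 8

Derivation:
BFS from (x=5, y=9) until reaching (x=2, y=4):
  Distance 0: (x=5, y=9)
  Distance 1: (x=5, y=8), (x=4, y=9), (x=5, y=10)
  Distance 2: (x=4, y=8), (x=3, y=9), (x=4, y=10)
  Distance 3: (x=4, y=7), (x=2, y=9), (x=3, y=10)
  Distance 4: (x=4, y=6), (x=3, y=7), (x=2, y=8), (x=1, y=9), (x=2, y=10)
  Distance 5: (x=3, y=6), (x=5, y=6), (x=2, y=7), (x=0, y=9), (x=1, y=10)
  Distance 6: (x=3, y=5), (x=5, y=5), (x=2, y=6), (x=1, y=7), (x=0, y=8), (x=0, y=10)
  Distance 7: (x=3, y=4), (x=5, y=4), (x=1, y=6), (x=0, y=7)
  Distance 8: (x=3, y=3), (x=5, y=3), (x=2, y=4), (x=4, y=4), (x=1, y=5), (x=0, y=6)  <- goal reached here
One shortest path (8 moves): (x=5, y=9) -> (x=4, y=9) -> (x=4, y=8) -> (x=4, y=7) -> (x=3, y=7) -> (x=3, y=6) -> (x=3, y=5) -> (x=3, y=4) -> (x=2, y=4)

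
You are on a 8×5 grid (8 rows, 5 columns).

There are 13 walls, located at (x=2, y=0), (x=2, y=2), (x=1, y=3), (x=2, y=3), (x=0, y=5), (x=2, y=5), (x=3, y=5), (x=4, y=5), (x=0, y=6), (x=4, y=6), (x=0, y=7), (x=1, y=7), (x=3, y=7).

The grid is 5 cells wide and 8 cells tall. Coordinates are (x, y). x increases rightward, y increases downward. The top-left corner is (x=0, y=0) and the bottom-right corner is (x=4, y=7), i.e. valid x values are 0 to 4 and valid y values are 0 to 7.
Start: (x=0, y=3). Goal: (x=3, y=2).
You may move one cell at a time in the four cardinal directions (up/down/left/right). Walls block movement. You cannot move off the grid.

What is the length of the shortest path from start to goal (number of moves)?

Answer: Shortest path length: 6

Derivation:
BFS from (x=0, y=3) until reaching (x=3, y=2):
  Distance 0: (x=0, y=3)
  Distance 1: (x=0, y=2), (x=0, y=4)
  Distance 2: (x=0, y=1), (x=1, y=2), (x=1, y=4)
  Distance 3: (x=0, y=0), (x=1, y=1), (x=2, y=4), (x=1, y=5)
  Distance 4: (x=1, y=0), (x=2, y=1), (x=3, y=4), (x=1, y=6)
  Distance 5: (x=3, y=1), (x=3, y=3), (x=4, y=4), (x=2, y=6)
  Distance 6: (x=3, y=0), (x=4, y=1), (x=3, y=2), (x=4, y=3), (x=3, y=6), (x=2, y=7)  <- goal reached here
One shortest path (6 moves): (x=0, y=3) -> (x=0, y=2) -> (x=1, y=2) -> (x=1, y=1) -> (x=2, y=1) -> (x=3, y=1) -> (x=3, y=2)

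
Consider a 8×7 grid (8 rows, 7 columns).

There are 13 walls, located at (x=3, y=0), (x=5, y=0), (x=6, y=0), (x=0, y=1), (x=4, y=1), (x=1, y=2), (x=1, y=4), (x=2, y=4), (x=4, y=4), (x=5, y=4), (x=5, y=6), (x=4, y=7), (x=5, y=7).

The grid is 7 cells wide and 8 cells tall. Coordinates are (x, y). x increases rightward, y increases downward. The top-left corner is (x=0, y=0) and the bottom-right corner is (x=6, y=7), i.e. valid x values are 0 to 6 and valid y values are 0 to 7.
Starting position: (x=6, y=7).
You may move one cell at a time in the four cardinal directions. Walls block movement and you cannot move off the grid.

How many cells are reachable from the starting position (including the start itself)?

Answer: Reachable cells: 42

Derivation:
BFS flood-fill from (x=6, y=7):
  Distance 0: (x=6, y=7)
  Distance 1: (x=6, y=6)
  Distance 2: (x=6, y=5)
  Distance 3: (x=6, y=4), (x=5, y=5)
  Distance 4: (x=6, y=3), (x=4, y=5)
  Distance 5: (x=6, y=2), (x=5, y=3), (x=3, y=5), (x=4, y=6)
  Distance 6: (x=6, y=1), (x=5, y=2), (x=4, y=3), (x=3, y=4), (x=2, y=5), (x=3, y=6)
  Distance 7: (x=5, y=1), (x=4, y=2), (x=3, y=3), (x=1, y=5), (x=2, y=6), (x=3, y=7)
  Distance 8: (x=3, y=2), (x=2, y=3), (x=0, y=5), (x=1, y=6), (x=2, y=7)
  Distance 9: (x=3, y=1), (x=2, y=2), (x=1, y=3), (x=0, y=4), (x=0, y=6), (x=1, y=7)
  Distance 10: (x=2, y=1), (x=0, y=3), (x=0, y=7)
  Distance 11: (x=2, y=0), (x=1, y=1), (x=0, y=2)
  Distance 12: (x=1, y=0)
  Distance 13: (x=0, y=0)
Total reachable: 42 (grid has 43 open cells total)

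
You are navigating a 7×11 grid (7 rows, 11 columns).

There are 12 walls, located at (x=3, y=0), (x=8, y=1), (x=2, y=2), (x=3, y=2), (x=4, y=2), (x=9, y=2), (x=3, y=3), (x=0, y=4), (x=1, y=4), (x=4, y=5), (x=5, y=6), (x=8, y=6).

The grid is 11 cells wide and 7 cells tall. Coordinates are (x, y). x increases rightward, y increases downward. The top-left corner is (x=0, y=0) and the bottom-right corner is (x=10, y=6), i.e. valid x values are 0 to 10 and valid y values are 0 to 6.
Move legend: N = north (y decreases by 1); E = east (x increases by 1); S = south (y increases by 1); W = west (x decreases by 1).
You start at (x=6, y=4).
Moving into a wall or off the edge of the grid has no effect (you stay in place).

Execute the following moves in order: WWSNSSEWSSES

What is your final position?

Answer: Final position: (x=5, y=5)

Derivation:
Start: (x=6, y=4)
  W (west): (x=6, y=4) -> (x=5, y=4)
  W (west): (x=5, y=4) -> (x=4, y=4)
  S (south): blocked, stay at (x=4, y=4)
  N (north): (x=4, y=4) -> (x=4, y=3)
  S (south): (x=4, y=3) -> (x=4, y=4)
  S (south): blocked, stay at (x=4, y=4)
  E (east): (x=4, y=4) -> (x=5, y=4)
  W (west): (x=5, y=4) -> (x=4, y=4)
  S (south): blocked, stay at (x=4, y=4)
  S (south): blocked, stay at (x=4, y=4)
  E (east): (x=4, y=4) -> (x=5, y=4)
  S (south): (x=5, y=4) -> (x=5, y=5)
Final: (x=5, y=5)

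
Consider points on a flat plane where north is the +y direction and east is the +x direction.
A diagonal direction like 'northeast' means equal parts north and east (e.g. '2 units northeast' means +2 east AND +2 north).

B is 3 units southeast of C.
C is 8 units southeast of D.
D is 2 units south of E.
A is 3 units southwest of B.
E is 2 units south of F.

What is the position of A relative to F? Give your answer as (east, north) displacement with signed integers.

Answer: A is at (east=8, north=-18) relative to F.

Derivation:
Place F at the origin (east=0, north=0).
  E is 2 units south of F: delta (east=+0, north=-2); E at (east=0, north=-2).
  D is 2 units south of E: delta (east=+0, north=-2); D at (east=0, north=-4).
  C is 8 units southeast of D: delta (east=+8, north=-8); C at (east=8, north=-12).
  B is 3 units southeast of C: delta (east=+3, north=-3); B at (east=11, north=-15).
  A is 3 units southwest of B: delta (east=-3, north=-3); A at (east=8, north=-18).
Therefore A relative to F: (east=8, north=-18).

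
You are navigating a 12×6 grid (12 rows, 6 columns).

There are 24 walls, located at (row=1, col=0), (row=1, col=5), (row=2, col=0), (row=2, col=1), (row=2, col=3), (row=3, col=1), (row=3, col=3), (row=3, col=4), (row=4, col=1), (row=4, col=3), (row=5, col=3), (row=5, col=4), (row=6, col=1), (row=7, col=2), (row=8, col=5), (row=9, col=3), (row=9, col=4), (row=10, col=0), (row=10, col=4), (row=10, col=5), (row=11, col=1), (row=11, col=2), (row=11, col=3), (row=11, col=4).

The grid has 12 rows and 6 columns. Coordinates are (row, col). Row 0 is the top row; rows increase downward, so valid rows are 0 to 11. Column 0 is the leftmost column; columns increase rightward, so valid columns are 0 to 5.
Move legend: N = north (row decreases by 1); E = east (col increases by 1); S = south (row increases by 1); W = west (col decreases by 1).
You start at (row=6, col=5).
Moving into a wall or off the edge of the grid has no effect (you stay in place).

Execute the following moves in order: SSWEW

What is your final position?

Start: (row=6, col=5)
  S (south): (row=6, col=5) -> (row=7, col=5)
  S (south): blocked, stay at (row=7, col=5)
  W (west): (row=7, col=5) -> (row=7, col=4)
  E (east): (row=7, col=4) -> (row=7, col=5)
  W (west): (row=7, col=5) -> (row=7, col=4)
Final: (row=7, col=4)

Answer: Final position: (row=7, col=4)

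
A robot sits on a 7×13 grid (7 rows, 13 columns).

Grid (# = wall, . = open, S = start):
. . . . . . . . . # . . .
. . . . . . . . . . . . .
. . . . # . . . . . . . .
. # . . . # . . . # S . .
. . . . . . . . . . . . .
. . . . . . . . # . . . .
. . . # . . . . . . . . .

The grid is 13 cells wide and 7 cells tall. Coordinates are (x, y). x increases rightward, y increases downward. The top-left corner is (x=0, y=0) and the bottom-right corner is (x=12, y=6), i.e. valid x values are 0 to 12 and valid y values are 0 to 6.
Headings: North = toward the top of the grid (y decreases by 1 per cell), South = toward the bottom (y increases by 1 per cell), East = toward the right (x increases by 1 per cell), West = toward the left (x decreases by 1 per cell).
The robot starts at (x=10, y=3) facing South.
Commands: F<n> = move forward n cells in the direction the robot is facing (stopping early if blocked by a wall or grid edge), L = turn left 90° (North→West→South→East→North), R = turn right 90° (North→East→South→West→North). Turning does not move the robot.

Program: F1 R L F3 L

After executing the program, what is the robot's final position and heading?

Answer: Final position: (x=10, y=6), facing East

Derivation:
Start: (x=10, y=3), facing South
  F1: move forward 1, now at (x=10, y=4)
  R: turn right, now facing West
  L: turn left, now facing South
  F3: move forward 2/3 (blocked), now at (x=10, y=6)
  L: turn left, now facing East
Final: (x=10, y=6), facing East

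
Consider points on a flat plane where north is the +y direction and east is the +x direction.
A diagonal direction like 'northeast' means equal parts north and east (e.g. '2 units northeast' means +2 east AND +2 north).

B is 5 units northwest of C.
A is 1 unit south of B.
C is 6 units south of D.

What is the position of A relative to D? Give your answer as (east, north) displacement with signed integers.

Place D at the origin (east=0, north=0).
  C is 6 units south of D: delta (east=+0, north=-6); C at (east=0, north=-6).
  B is 5 units northwest of C: delta (east=-5, north=+5); B at (east=-5, north=-1).
  A is 1 unit south of B: delta (east=+0, north=-1); A at (east=-5, north=-2).
Therefore A relative to D: (east=-5, north=-2).

Answer: A is at (east=-5, north=-2) relative to D.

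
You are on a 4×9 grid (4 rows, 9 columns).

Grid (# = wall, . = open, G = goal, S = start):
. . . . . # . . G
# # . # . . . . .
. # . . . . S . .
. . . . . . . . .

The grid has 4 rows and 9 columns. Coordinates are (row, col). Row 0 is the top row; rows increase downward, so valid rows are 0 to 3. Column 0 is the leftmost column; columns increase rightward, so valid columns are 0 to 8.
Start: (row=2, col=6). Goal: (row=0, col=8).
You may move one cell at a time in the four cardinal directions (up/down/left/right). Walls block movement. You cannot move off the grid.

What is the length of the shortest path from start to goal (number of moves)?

BFS from (row=2, col=6) until reaching (row=0, col=8):
  Distance 0: (row=2, col=6)
  Distance 1: (row=1, col=6), (row=2, col=5), (row=2, col=7), (row=3, col=6)
  Distance 2: (row=0, col=6), (row=1, col=5), (row=1, col=7), (row=2, col=4), (row=2, col=8), (row=3, col=5), (row=3, col=7)
  Distance 3: (row=0, col=7), (row=1, col=4), (row=1, col=8), (row=2, col=3), (row=3, col=4), (row=3, col=8)
  Distance 4: (row=0, col=4), (row=0, col=8), (row=2, col=2), (row=3, col=3)  <- goal reached here
One shortest path (4 moves): (row=2, col=6) -> (row=2, col=7) -> (row=2, col=8) -> (row=1, col=8) -> (row=0, col=8)

Answer: Shortest path length: 4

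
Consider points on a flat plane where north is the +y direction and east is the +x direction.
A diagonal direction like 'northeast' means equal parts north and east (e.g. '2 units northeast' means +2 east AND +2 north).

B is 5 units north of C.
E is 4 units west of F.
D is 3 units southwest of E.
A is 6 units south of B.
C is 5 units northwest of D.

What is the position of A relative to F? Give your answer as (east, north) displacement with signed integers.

Place F at the origin (east=0, north=0).
  E is 4 units west of F: delta (east=-4, north=+0); E at (east=-4, north=0).
  D is 3 units southwest of E: delta (east=-3, north=-3); D at (east=-7, north=-3).
  C is 5 units northwest of D: delta (east=-5, north=+5); C at (east=-12, north=2).
  B is 5 units north of C: delta (east=+0, north=+5); B at (east=-12, north=7).
  A is 6 units south of B: delta (east=+0, north=-6); A at (east=-12, north=1).
Therefore A relative to F: (east=-12, north=1).

Answer: A is at (east=-12, north=1) relative to F.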